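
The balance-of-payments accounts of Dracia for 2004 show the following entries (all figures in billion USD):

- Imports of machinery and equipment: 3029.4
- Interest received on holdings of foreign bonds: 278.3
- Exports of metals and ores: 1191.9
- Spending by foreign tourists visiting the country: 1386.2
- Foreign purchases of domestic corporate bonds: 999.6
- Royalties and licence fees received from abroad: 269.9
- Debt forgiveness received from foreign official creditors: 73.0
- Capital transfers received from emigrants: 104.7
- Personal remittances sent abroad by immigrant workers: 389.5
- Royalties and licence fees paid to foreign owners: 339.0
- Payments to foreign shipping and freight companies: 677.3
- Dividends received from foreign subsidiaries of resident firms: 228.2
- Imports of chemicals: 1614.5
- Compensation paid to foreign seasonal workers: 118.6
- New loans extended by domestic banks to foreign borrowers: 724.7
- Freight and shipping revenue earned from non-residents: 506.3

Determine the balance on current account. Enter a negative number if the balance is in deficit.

-2307.5

Goods: 1191.9 - 3029.4 - 1614.5 = -3452.0
Services: 269.9 - 677.3 + 1386.2 + 506.3 - 339.0 = 1146.1
Primary income: 228.2 - 118.6 + 278.3 = 387.9
Secondary income: -389.5
Current account = (-3452.0) + 1146.1 + 387.9 + (-389.5) = -2307.5
(Excluded from the current account — financial account: foreign purchases of domestic corporate bonds 999.6, new loans extended by domestic banks to foreign borrowers 724.7; capital account: debt forgiveness received from foreign official creditors 73.0, capital transfers received from emigrants 104.7.)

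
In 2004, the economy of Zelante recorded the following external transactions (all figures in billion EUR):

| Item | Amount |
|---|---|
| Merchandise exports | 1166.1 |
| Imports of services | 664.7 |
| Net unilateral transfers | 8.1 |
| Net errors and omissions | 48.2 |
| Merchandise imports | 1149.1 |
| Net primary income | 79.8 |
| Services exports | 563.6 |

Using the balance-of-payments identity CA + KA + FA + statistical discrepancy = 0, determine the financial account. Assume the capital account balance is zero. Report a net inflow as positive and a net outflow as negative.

-52.0

Goods balance = 1166.1 - 1149.1 = 17.0
Services balance = 563.6 - 664.7 = -101.1
Trade balance (goods + services) = 17.0 + (-101.1) = -84.1
Net primary income = 79.8
Net secondary income = 8.1
Current account = -84.1 + 79.8 + 8.1 = 3.8
Financial account = -(3.8 + 48.2) = -52.0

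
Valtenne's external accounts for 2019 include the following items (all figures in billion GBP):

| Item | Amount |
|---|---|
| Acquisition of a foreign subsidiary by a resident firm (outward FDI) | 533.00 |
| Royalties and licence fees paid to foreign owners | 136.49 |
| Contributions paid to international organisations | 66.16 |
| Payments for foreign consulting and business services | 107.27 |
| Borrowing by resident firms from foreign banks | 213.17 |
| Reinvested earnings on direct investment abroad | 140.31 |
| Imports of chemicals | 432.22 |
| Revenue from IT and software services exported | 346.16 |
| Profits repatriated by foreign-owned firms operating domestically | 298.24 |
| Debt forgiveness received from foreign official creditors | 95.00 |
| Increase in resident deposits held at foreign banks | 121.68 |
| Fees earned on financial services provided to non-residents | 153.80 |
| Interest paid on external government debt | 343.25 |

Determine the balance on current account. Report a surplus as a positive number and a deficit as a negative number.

Goods: -432.22
Services: -107.27 + 153.80 - 136.49 + 346.16 = 256.20
Primary income: -298.24 + 140.31 - 343.25 = -501.18
Secondary income: -66.16
Current account = (-432.22) + 256.20 + (-501.18) + (-66.16) = -743.36
(Excluded from the current account — financial account: acquisition of a foreign subsidiary by a resident firm (outward FDI) 533.00, borrowing by resident firms from foreign banks 213.17, increase in resident deposits held at foreign banks 121.68; capital account: debt forgiveness received from foreign official creditors 95.00.)

-743.36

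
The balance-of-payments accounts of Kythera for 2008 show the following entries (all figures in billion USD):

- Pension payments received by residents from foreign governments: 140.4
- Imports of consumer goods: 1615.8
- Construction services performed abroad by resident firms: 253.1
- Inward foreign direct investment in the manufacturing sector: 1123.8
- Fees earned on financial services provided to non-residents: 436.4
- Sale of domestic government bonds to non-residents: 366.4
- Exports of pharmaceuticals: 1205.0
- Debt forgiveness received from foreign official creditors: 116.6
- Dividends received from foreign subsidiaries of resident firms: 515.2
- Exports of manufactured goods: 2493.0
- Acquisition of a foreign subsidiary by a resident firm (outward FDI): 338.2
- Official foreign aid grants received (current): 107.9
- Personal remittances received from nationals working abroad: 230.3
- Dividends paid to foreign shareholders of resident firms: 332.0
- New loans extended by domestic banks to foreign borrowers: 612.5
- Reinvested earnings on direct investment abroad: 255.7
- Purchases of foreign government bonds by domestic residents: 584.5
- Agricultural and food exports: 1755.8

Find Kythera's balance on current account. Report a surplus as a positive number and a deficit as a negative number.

5445.0

Goods: 1755.8 + 2493.0 + 1205.0 - 1615.8 = 3838.0
Services: 253.1 + 436.4 = 689.5
Primary income: -332.0 + 255.7 + 515.2 = 438.9
Secondary income: 140.4 + 107.9 + 230.3 = 478.6
Current account = 3838.0 + 689.5 + 438.9 + 478.6 = 5445.0
(Excluded from the current account — financial account: inward foreign direct investment in the manufacturing sector 1123.8, sale of domestic government bonds to non-residents 366.4, acquisition of a foreign subsidiary by a resident firm (outward FDI) 338.2, new loans extended by domestic banks to foreign borrowers 612.5, purchases of foreign government bonds by domestic residents 584.5; capital account: debt forgiveness received from foreign official creditors 116.6.)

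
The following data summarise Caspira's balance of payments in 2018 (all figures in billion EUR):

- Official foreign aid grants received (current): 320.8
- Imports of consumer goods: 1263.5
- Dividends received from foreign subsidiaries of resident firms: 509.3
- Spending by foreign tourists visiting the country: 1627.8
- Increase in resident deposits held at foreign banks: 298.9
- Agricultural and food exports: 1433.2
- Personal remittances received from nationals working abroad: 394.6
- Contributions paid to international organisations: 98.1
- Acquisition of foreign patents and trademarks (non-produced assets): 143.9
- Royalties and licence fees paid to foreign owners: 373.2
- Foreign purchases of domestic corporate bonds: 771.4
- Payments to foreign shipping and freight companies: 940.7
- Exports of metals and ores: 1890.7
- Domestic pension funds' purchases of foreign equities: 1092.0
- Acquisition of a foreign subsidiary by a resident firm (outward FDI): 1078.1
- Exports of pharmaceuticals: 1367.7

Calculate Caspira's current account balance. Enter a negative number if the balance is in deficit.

4868.6

Goods: 1890.7 - 1263.5 + 1367.7 + 1433.2 = 3428.1
Services: -940.7 - 373.2 + 1627.8 = 313.9
Primary income: 509.3
Secondary income: -98.1 + 320.8 + 394.6 = 617.3
Current account = 3428.1 + 313.9 + 509.3 + 617.3 = 4868.6
(Excluded from the current account — financial account: increase in resident deposits held at foreign banks 298.9, foreign purchases of domestic corporate bonds 771.4, domestic pension funds' purchases of foreign equities 1092.0, acquisition of a foreign subsidiary by a resident firm (outward FDI) 1078.1; capital account: acquisition of foreign patents and trademarks (non-produced assets) 143.9.)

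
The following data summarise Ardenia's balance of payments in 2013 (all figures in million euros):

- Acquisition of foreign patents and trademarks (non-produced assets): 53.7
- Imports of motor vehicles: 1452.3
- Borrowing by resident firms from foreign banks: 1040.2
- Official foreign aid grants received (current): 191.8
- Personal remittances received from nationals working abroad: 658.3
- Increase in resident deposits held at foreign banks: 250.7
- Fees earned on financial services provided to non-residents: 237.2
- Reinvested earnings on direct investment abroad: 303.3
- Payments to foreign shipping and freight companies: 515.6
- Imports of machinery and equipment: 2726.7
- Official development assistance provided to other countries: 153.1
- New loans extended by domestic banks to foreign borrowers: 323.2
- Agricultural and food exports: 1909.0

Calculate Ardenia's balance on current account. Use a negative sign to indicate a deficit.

-1548.1

Goods: 1909.0 - 1452.3 - 2726.7 = -2270.0
Services: -515.6 + 237.2 = -278.4
Primary income: 303.3
Secondary income: 191.8 + 658.3 - 153.1 = 697.0
Current account = (-2270.0) + (-278.4) + 303.3 + 697.0 = -1548.1
(Excluded from the current account — capital account: acquisition of foreign patents and trademarks (non-produced assets) 53.7; financial account: borrowing by resident firms from foreign banks 1040.2, increase in resident deposits held at foreign banks 250.7, new loans extended by domestic banks to foreign borrowers 323.2.)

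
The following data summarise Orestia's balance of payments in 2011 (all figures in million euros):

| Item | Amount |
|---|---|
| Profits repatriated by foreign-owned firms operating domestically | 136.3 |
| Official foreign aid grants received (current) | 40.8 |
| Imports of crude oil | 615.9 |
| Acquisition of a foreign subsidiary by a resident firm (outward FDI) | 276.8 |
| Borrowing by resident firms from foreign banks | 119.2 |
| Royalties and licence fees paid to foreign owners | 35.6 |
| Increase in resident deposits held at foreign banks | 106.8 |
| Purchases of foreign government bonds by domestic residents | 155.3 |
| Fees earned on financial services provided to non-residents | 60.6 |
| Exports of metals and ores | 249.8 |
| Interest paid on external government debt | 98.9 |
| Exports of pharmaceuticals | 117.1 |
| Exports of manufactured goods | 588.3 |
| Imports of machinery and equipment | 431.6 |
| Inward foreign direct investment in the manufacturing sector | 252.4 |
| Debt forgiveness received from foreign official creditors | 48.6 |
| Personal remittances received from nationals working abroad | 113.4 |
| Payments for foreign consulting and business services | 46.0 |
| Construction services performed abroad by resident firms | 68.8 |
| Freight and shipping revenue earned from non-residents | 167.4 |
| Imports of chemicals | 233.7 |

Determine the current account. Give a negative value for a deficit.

-191.8

Goods: -233.7 + 588.3 - 431.6 + 249.8 - 615.9 + 117.1 = -326.0
Services: -35.6 + 68.8 - 46.0 + 167.4 + 60.6 = 215.2
Primary income: -98.9 - 136.3 = -235.2
Secondary income: 40.8 + 113.4 = 154.2
Current account = (-326.0) + 215.2 + (-235.2) + 154.2 = -191.8
(Excluded from the current account — financial account: acquisition of a foreign subsidiary by a resident firm (outward FDI) 276.8, borrowing by resident firms from foreign banks 119.2, increase in resident deposits held at foreign banks 106.8, purchases of foreign government bonds by domestic residents 155.3, inward foreign direct investment in the manufacturing sector 252.4; capital account: debt forgiveness received from foreign official creditors 48.6.)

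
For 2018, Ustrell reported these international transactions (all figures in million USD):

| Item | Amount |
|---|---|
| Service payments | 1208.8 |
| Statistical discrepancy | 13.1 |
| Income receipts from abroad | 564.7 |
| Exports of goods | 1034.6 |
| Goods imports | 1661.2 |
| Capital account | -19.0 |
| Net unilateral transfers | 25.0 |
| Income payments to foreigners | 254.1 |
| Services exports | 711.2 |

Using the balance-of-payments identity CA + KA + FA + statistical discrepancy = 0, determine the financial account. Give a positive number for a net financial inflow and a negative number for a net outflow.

794.5

Goods balance = 1034.6 - 1661.2 = -626.6
Services balance = 711.2 - 1208.8 = -497.6
Trade balance (goods + services) = -626.6 + (-497.6) = -1124.2
Net primary income = 564.7 - 254.1 = 310.6
Net secondary income = 25.0
Current account = -1124.2 + 310.6 + 25.0 = -788.6
Financial account = -(-788.6 + (-19.0) + 13.1) = 794.5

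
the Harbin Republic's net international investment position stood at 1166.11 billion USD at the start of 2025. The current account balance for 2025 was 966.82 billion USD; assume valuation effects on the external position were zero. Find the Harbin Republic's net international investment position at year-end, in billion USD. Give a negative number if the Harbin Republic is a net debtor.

2132.93

With no valuation effects, change in NIIP = current account = 966.82
End-of-year NIIP = 1166.11 + 966.82 = 2132.93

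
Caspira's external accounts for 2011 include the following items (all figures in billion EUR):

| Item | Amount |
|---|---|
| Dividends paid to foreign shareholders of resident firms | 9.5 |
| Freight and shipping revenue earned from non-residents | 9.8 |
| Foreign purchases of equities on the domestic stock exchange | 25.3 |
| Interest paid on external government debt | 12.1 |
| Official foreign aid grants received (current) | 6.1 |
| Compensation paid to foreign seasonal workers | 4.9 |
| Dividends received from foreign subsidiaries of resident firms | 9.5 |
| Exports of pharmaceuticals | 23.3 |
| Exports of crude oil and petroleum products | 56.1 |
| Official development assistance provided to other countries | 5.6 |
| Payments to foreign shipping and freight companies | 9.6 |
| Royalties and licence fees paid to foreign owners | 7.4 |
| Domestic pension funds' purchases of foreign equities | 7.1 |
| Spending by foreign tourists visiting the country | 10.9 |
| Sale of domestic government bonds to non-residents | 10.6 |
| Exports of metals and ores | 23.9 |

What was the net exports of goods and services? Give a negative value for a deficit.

Goods: 23.3 + 23.9 + 56.1 = 103.3
Services: 9.8 - 9.6 + 10.9 - 7.4 = 3.7
Trade balance = 103.3 + 3.7 = 107.0
(Excluded from the trade balance — primary income: dividends paid to foreign shareholders of resident firms 9.5, interest paid on external government debt 12.1, compensation paid to foreign seasonal workers 4.9, dividends received from foreign subsidiaries of resident firms 9.5; financial account: foreign purchases of equities on the domestic stock exchange 25.3, domestic pension funds' purchases of foreign equities 7.1, sale of domestic government bonds to non-residents 10.6; secondary income: official foreign aid grants received (current) 6.1, official development assistance provided to other countries 5.6.)

107.0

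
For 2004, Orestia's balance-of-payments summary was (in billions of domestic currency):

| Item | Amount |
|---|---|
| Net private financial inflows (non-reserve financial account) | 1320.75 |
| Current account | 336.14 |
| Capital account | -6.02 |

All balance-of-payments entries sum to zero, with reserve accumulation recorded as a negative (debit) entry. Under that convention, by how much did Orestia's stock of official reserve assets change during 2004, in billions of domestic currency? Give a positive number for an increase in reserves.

Official reserve transactions balance = -(336.14 + (-6.02) + 1320.75) = -1650.87
An accumulation of reserves is recorded as a debit (negative entry), so the change in the stock of reserves is the negative of that balance.
Change in official reserves = -(-1650.87) = 1650.87

1650.87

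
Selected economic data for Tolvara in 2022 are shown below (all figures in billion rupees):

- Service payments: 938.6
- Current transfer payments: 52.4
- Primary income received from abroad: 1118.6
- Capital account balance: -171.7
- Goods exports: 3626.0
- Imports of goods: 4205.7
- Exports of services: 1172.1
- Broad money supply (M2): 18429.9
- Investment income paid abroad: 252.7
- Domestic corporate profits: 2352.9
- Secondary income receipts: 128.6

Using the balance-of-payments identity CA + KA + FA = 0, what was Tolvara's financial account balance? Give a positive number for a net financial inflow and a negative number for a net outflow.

-424.2

Goods balance = 3626.0 - 4205.7 = -579.7
Services balance = 1172.1 - 938.6 = 233.5
Trade balance (goods + services) = -579.7 + 233.5 = -346.2
Net primary income = 1118.6 - 252.7 = 865.9
Net secondary income = 128.6 - 52.4 = 76.2
Current account = -346.2 + 865.9 + 76.2 = 595.9
Financial account = -(595.9 + (-171.7)) = -424.2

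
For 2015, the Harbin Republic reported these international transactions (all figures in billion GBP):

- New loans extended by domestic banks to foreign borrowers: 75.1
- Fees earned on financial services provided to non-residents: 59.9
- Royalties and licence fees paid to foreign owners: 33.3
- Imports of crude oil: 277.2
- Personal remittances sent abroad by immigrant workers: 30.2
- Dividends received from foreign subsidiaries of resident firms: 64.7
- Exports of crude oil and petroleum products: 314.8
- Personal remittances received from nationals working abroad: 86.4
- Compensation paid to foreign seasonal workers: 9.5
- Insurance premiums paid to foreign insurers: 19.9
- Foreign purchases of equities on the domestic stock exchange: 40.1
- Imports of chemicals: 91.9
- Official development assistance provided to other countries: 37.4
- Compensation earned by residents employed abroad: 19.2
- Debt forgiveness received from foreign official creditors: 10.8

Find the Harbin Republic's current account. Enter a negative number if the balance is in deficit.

Goods: 314.8 - 91.9 - 277.2 = -54.3
Services: -19.9 + 59.9 - 33.3 = 6.7
Primary income: 64.7 + 19.2 - 9.5 = 74.4
Secondary income: -37.4 - 30.2 + 86.4 = 18.8
Current account = (-54.3) + 6.7 + 74.4 + 18.8 = 45.6
(Excluded from the current account — financial account: new loans extended by domestic banks to foreign borrowers 75.1, foreign purchases of equities on the domestic stock exchange 40.1; capital account: debt forgiveness received from foreign official creditors 10.8.)

45.6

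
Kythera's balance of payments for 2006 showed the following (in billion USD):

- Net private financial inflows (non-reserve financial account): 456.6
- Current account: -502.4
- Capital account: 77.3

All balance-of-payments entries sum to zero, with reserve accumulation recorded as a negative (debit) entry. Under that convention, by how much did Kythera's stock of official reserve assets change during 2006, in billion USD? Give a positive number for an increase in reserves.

31.5

Official reserve transactions balance = -((-502.4) + 77.3 + 456.6) = -31.5
An accumulation of reserves is recorded as a debit (negative entry), so the change in the stock of reserves is the negative of that balance.
Change in official reserves = -(-31.5) = 31.5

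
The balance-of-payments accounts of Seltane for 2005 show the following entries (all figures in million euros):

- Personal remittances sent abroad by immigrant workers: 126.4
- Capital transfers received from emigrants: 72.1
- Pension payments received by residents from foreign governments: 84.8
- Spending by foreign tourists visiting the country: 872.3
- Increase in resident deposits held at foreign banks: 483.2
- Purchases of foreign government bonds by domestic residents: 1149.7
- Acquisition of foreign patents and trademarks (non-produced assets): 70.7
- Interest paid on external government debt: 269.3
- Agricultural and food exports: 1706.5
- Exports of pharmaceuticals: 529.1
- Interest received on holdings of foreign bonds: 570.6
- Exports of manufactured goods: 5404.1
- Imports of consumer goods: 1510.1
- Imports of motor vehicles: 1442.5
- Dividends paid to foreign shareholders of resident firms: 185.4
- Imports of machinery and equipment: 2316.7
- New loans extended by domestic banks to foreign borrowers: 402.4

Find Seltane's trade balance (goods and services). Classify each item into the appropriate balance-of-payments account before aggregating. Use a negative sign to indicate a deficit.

Goods: 529.1 - 1442.5 - 1510.1 + 1706.5 - 2316.7 + 5404.1 = 2370.4
Services: 872.3
Trade balance = 2370.4 + 872.3 = 3242.7
(Excluded from the trade balance — secondary income: personal remittances sent abroad by immigrant workers 126.4, pension payments received by residents from foreign governments 84.8; capital account: capital transfers received from emigrants 72.1, acquisition of foreign patents and trademarks (non-produced assets) 70.7; financial account: increase in resident deposits held at foreign banks 483.2, purchases of foreign government bonds by domestic residents 1149.7, new loans extended by domestic banks to foreign borrowers 402.4; primary income: interest paid on external government debt 269.3, interest received on holdings of foreign bonds 570.6, dividends paid to foreign shareholders of resident firms 185.4.)

3242.7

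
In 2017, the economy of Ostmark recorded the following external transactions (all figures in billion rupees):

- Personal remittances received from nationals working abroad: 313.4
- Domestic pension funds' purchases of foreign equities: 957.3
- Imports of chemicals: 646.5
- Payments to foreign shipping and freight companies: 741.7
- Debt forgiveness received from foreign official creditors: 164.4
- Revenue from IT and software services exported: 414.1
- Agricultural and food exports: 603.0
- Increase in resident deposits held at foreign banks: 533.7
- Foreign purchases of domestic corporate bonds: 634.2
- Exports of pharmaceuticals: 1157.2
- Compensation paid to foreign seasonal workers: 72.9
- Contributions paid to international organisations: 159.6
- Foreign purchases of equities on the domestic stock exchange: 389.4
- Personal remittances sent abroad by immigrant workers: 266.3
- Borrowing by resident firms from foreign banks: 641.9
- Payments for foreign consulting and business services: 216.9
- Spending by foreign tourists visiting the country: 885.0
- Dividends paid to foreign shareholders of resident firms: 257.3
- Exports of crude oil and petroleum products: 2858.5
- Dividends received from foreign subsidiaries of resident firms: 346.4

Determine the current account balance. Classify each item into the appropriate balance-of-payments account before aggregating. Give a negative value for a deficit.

4216.4

Goods: 603.0 + 2858.5 - 646.5 + 1157.2 = 3972.2
Services: 885.0 + 414.1 - 216.9 - 741.7 = 340.5
Primary income: -257.3 - 72.9 + 346.4 = 16.2
Secondary income: -159.6 - 266.3 + 313.4 = -112.5
Current account = 3972.2 + 340.5 + 16.2 + (-112.5) = 4216.4
(Excluded from the current account — financial account: domestic pension funds' purchases of foreign equities 957.3, increase in resident deposits held at foreign banks 533.7, foreign purchases of domestic corporate bonds 634.2, foreign purchases of equities on the domestic stock exchange 389.4, borrowing by resident firms from foreign banks 641.9; capital account: debt forgiveness received from foreign official creditors 164.4.)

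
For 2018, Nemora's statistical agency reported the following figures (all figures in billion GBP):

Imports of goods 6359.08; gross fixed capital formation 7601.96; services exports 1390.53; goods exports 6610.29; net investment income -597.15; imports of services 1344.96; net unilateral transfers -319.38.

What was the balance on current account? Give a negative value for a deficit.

Goods balance = 6610.29 - 6359.08 = 251.21
Services balance = 1390.53 - 1344.96 = 45.57
Trade balance (goods + services) = 251.21 + 45.57 = 296.78
Net primary income = -597.15
Net secondary income = -319.38
Current account = 296.78 + (-597.15) + (-319.38) = -619.75

-619.75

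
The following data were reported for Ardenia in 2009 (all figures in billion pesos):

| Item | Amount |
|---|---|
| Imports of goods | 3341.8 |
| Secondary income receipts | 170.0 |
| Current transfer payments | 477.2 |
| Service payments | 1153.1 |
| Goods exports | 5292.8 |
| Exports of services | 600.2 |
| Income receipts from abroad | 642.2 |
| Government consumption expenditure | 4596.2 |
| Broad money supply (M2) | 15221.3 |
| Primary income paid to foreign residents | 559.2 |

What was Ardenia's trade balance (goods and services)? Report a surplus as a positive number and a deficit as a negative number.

Goods balance = 5292.8 - 3341.8 = 1951.0
Services balance = 600.2 - 1153.1 = -552.9
Trade balance (goods + services) = 1951.0 + (-552.9) = 1398.1

1398.1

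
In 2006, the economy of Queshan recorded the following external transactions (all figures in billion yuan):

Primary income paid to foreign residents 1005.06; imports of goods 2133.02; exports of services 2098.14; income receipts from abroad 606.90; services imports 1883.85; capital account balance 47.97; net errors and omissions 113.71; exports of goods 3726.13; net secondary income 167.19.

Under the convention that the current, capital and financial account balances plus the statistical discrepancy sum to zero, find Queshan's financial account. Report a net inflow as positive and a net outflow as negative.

Goods balance = 3726.13 - 2133.02 = 1593.11
Services balance = 2098.14 - 1883.85 = 214.29
Trade balance (goods + services) = 1593.11 + 214.29 = 1807.40
Net primary income = 606.90 - 1005.06 = -398.16
Net secondary income = 167.19
Current account = 1807.40 + (-398.16) + 167.19 = 1576.43
Financial account = -(1576.43 + 47.97 + 113.71) = -1738.11

-1738.11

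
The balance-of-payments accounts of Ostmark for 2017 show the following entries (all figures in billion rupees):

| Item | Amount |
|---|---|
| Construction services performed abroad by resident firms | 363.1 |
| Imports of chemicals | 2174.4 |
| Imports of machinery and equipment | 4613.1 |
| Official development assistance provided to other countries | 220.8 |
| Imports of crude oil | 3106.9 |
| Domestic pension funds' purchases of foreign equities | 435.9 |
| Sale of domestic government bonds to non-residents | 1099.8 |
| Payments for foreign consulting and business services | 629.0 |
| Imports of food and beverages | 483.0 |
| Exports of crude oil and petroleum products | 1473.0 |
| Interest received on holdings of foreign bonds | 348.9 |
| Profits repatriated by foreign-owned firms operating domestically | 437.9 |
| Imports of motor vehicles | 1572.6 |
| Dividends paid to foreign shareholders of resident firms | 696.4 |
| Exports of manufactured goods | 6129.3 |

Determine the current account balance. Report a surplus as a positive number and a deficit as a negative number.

-5619.8

Goods: -2174.4 - 483.0 - 1572.6 + 1473.0 - 3106.9 - 4613.1 + 6129.3 = -4347.7
Services: 363.1 - 629.0 = -265.9
Primary income: 348.9 - 437.9 - 696.4 = -785.4
Secondary income: -220.8
Current account = (-4347.7) + (-265.9) + (-785.4) + (-220.8) = -5619.8
(Excluded from the current account — financial account: domestic pension funds' purchases of foreign equities 435.9, sale of domestic government bonds to non-residents 1099.8.)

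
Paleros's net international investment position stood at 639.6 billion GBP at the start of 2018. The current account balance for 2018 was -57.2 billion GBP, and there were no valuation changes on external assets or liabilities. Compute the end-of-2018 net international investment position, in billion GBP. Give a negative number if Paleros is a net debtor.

582.4

With no valuation effects, change in NIIP = current account = -57.2
End-of-year NIIP = 639.6 + (-57.2) = 582.4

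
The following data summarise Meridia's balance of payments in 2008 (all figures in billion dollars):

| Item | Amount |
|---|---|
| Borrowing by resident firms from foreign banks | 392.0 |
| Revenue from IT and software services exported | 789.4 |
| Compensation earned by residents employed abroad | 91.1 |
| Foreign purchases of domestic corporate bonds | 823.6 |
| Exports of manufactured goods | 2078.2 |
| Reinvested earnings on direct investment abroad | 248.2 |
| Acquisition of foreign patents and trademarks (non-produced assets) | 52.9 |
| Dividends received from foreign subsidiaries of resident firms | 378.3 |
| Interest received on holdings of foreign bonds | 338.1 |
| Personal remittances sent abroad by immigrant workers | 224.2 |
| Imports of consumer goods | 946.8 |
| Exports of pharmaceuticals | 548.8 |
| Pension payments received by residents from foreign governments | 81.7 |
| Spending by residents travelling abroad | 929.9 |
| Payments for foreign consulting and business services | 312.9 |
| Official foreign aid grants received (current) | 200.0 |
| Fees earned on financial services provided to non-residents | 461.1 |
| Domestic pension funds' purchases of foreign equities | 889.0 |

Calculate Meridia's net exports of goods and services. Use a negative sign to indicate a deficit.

1687.9

Goods: -946.8 + 2078.2 + 548.8 = 1680.2
Services: 789.4 - 312.9 - 929.9 + 461.1 = 7.7
Trade balance = 1680.2 + 7.7 = 1687.9
(Excluded from the trade balance — financial account: borrowing by resident firms from foreign banks 392.0, foreign purchases of domestic corporate bonds 823.6, domestic pension funds' purchases of foreign equities 889.0; primary income: compensation earned by residents employed abroad 91.1, reinvested earnings on direct investment abroad 248.2, dividends received from foreign subsidiaries of resident firms 378.3, interest received on holdings of foreign bonds 338.1; capital account: acquisition of foreign patents and trademarks (non-produced assets) 52.9; secondary income: personal remittances sent abroad by immigrant workers 224.2, pension payments received by residents from foreign governments 81.7, official foreign aid grants received (current) 200.0.)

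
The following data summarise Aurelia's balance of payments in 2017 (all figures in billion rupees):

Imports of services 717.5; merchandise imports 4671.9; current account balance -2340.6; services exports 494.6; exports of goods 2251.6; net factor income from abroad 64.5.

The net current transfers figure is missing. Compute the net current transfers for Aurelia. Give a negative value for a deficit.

Current account = goods balance + services balance + net primary income + net secondary income
Sum of the known components = -2578.7
Net current transfers = CA - (known components) = -2340.6 - (-2578.7) = 238.1

238.1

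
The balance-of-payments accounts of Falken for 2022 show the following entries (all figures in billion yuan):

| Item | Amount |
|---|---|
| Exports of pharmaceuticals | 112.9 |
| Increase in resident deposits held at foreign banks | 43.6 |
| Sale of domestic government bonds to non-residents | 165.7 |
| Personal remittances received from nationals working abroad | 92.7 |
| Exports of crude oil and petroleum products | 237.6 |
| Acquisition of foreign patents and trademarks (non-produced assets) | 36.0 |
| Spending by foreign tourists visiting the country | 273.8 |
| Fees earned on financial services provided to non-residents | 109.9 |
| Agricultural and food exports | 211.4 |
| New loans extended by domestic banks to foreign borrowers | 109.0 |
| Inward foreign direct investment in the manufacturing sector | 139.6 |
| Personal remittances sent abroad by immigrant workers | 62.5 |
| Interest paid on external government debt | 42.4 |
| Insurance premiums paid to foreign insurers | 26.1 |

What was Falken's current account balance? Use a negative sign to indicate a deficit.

Goods: 237.6 + 211.4 + 112.9 = 561.9
Services: 273.8 - 26.1 + 109.9 = 357.6
Primary income: -42.4
Secondary income: 92.7 - 62.5 = 30.2
Current account = 561.9 + 357.6 + (-42.4) + 30.2 = 907.3
(Excluded from the current account — financial account: increase in resident deposits held at foreign banks 43.6, sale of domestic government bonds to non-residents 165.7, new loans extended by domestic banks to foreign borrowers 109.0, inward foreign direct investment in the manufacturing sector 139.6; capital account: acquisition of foreign patents and trademarks (non-produced assets) 36.0.)

907.3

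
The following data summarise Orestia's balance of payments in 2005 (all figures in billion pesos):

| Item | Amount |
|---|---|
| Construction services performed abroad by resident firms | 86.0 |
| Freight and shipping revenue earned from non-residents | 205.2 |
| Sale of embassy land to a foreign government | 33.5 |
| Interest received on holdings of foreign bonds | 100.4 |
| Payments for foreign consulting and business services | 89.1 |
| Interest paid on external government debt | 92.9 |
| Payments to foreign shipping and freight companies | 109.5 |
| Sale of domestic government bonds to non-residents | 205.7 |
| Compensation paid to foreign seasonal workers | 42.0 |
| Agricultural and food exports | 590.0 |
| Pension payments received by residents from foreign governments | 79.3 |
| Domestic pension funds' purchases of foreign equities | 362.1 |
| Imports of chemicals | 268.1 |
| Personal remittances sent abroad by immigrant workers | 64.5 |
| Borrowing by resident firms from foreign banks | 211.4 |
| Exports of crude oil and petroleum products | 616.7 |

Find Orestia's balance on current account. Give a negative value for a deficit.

1011.5

Goods: -268.1 + 616.7 + 590.0 = 938.6
Services: -89.1 + 86.0 + 205.2 - 109.5 = 92.6
Primary income: -92.9 - 42.0 + 100.4 = -34.5
Secondary income: 79.3 - 64.5 = 14.8
Current account = 938.6 + 92.6 + (-34.5) + 14.8 = 1011.5
(Excluded from the current account — capital account: sale of embassy land to a foreign government 33.5; financial account: sale of domestic government bonds to non-residents 205.7, domestic pension funds' purchases of foreign equities 362.1, borrowing by resident firms from foreign banks 211.4.)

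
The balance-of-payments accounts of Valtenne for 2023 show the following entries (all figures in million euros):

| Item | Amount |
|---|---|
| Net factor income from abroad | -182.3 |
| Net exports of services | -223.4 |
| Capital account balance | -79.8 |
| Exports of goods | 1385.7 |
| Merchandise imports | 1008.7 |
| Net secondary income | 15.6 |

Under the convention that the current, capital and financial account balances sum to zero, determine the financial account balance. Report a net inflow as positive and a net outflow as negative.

92.9

Goods balance = 1385.7 - 1008.7 = 377.0
Services balance = -223.4
Trade balance (goods + services) = 377.0 + (-223.4) = 153.6
Net primary income = -182.3
Net secondary income = 15.6
Current account = 153.6 + (-182.3) + 15.6 = -13.1
Financial account = -(-13.1 + (-79.8)) = 92.9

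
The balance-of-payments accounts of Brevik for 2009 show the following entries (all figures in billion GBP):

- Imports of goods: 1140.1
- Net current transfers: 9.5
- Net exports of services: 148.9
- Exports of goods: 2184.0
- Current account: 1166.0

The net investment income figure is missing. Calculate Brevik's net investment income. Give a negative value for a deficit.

Current account = goods balance + services balance + net primary income + net secondary income
Sum of the known components = 1202.3
Net investment income = CA - (known components) = 1166.0 - 1202.3 = -36.3

-36.3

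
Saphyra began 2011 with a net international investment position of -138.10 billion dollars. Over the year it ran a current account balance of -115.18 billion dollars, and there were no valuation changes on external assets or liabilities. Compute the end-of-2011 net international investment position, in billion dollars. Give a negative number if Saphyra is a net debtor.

-253.28

With no valuation effects, change in NIIP = current account = -115.18
End-of-year NIIP = -138.10 + (-115.18) = -253.28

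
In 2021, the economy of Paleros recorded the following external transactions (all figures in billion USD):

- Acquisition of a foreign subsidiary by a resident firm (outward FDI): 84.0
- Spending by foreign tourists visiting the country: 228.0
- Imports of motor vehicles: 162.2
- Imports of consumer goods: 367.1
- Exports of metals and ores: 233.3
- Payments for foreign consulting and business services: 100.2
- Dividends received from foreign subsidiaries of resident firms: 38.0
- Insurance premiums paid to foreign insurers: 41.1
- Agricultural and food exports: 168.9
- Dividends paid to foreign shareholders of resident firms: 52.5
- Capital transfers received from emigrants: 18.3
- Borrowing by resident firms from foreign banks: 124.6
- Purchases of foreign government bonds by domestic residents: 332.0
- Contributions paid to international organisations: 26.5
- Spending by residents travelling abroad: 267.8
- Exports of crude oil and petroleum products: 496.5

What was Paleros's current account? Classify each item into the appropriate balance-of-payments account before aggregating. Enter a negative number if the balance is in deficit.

147.3

Goods: 496.5 + 168.9 - 162.2 + 233.3 - 367.1 = 369.4
Services: -267.8 + 228.0 - 100.2 - 41.1 = -181.1
Primary income: 38.0 - 52.5 = -14.5
Secondary income: -26.5
Current account = 369.4 + (-181.1) + (-14.5) + (-26.5) = 147.3
(Excluded from the current account — financial account: acquisition of a foreign subsidiary by a resident firm (outward FDI) 84.0, borrowing by resident firms from foreign banks 124.6, purchases of foreign government bonds by domestic residents 332.0; capital account: capital transfers received from emigrants 18.3.)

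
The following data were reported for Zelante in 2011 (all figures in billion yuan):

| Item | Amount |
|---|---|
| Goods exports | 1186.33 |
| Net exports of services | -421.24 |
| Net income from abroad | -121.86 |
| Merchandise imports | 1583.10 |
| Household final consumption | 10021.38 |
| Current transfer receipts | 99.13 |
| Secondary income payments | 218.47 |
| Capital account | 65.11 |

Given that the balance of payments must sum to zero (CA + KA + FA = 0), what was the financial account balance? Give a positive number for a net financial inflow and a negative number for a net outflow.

Goods balance = 1186.33 - 1583.10 = -396.77
Services balance = -421.24
Trade balance (goods + services) = -396.77 + (-421.24) = -818.01
Net primary income = -121.86
Net secondary income = 99.13 - 218.47 = -119.34
Current account = -818.01 + (-121.86) + (-119.34) = -1059.21
Financial account = -(-1059.21 + 65.11) = 994.10

994.10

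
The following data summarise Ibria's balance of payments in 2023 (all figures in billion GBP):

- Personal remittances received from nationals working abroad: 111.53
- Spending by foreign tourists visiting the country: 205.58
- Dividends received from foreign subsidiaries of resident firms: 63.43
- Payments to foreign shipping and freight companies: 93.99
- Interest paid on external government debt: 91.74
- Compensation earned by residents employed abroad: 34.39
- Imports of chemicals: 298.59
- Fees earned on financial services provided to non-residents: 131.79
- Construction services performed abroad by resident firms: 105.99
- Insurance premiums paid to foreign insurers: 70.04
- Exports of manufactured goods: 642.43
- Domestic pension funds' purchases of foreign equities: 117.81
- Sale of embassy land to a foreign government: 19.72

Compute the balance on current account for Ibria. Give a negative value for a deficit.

740.78

Goods: -298.59 + 642.43 = 343.84
Services: 131.79 - 93.99 + 205.58 - 70.04 + 105.99 = 279.33
Primary income: 63.43 - 91.74 + 34.39 = 6.08
Secondary income: 111.53
Current account = 343.84 + 279.33 + 6.08 + 111.53 = 740.78
(Excluded from the current account — financial account: domestic pension funds' purchases of foreign equities 117.81; capital account: sale of embassy land to a foreign government 19.72.)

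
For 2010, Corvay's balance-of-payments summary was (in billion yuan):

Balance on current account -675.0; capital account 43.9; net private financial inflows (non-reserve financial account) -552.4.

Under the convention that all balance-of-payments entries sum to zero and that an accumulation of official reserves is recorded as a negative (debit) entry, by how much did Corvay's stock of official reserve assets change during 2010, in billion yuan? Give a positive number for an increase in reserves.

Official reserve transactions balance = -((-675.0) + 43.9 + (-552.4)) = 1183.5
An accumulation of reserves is recorded as a debit (negative entry), so the change in the stock of reserves is the negative of that balance.
Change in official reserves = -(1183.5) = -1183.5

-1183.5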